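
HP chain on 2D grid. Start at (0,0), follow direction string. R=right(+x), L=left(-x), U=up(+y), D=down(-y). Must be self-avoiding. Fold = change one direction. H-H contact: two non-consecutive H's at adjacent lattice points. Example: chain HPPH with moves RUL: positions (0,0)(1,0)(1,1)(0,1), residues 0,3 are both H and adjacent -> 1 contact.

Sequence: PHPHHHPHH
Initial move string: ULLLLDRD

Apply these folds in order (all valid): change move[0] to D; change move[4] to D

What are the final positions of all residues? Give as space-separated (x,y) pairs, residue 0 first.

Initial moves: ULLLLDRD
Fold: move[0]->D => DLLLLDRD (positions: [(0, 0), (0, -1), (-1, -1), (-2, -1), (-3, -1), (-4, -1), (-4, -2), (-3, -2), (-3, -3)])
Fold: move[4]->D => DLLLDDRD (positions: [(0, 0), (0, -1), (-1, -1), (-2, -1), (-3, -1), (-3, -2), (-3, -3), (-2, -3), (-2, -4)])

Answer: (0,0) (0,-1) (-1,-1) (-2,-1) (-3,-1) (-3,-2) (-3,-3) (-2,-3) (-2,-4)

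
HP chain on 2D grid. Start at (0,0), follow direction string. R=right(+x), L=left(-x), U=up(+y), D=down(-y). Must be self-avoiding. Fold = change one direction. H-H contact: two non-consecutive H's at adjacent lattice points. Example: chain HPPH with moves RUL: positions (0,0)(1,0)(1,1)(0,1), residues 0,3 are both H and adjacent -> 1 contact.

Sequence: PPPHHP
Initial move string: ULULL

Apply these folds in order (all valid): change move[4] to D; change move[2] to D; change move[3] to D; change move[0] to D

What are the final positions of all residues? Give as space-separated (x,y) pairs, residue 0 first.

Initial moves: ULULL
Fold: move[4]->D => ULULD (positions: [(0, 0), (0, 1), (-1, 1), (-1, 2), (-2, 2), (-2, 1)])
Fold: move[2]->D => ULDLD (positions: [(0, 0), (0, 1), (-1, 1), (-1, 0), (-2, 0), (-2, -1)])
Fold: move[3]->D => ULDDD (positions: [(0, 0), (0, 1), (-1, 1), (-1, 0), (-1, -1), (-1, -2)])
Fold: move[0]->D => DLDDD (positions: [(0, 0), (0, -1), (-1, -1), (-1, -2), (-1, -3), (-1, -4)])

Answer: (0,0) (0,-1) (-1,-1) (-1,-2) (-1,-3) (-1,-4)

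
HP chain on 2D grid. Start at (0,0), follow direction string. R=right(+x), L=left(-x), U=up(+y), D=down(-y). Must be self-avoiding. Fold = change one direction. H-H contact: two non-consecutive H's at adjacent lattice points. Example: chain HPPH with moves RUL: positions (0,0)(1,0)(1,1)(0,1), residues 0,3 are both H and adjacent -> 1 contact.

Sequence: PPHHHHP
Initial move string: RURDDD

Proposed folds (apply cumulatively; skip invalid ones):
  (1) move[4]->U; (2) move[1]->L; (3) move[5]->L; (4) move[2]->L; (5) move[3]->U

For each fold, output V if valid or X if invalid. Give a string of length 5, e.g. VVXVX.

Answer: XXVXX

Derivation:
Initial: RURDDD -> [(0, 0), (1, 0), (1, 1), (2, 1), (2, 0), (2, -1), (2, -2)]
Fold 1: move[4]->U => RURDUD INVALID (collision), skipped
Fold 2: move[1]->L => RLRDDD INVALID (collision), skipped
Fold 3: move[5]->L => RURDDL VALID
Fold 4: move[2]->L => RULDDL INVALID (collision), skipped
Fold 5: move[3]->U => RURUDL INVALID (collision), skipped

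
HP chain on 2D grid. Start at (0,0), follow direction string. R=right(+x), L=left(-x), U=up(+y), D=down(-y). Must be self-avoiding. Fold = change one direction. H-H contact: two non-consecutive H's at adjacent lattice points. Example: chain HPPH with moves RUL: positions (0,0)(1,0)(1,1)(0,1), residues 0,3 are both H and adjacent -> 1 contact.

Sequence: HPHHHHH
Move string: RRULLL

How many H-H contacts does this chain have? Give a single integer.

Positions: [(0, 0), (1, 0), (2, 0), (2, 1), (1, 1), (0, 1), (-1, 1)]
H-H contact: residue 0 @(0,0) - residue 5 @(0, 1)

Answer: 1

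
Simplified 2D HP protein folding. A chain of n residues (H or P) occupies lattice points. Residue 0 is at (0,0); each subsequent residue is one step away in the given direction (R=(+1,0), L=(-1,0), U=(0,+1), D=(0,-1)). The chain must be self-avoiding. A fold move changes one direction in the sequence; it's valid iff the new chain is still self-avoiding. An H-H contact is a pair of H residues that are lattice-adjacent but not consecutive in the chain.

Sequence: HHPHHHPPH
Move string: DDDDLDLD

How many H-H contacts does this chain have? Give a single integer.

Answer: 0

Derivation:
Positions: [(0, 0), (0, -1), (0, -2), (0, -3), (0, -4), (-1, -4), (-1, -5), (-2, -5), (-2, -6)]
No H-H contacts found.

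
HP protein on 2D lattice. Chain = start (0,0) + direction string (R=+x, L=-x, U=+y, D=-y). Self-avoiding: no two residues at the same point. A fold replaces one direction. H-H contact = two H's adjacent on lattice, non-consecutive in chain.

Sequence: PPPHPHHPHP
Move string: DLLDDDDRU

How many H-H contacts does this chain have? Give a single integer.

Answer: 0

Derivation:
Positions: [(0, 0), (0, -1), (-1, -1), (-2, -1), (-2, -2), (-2, -3), (-2, -4), (-2, -5), (-1, -5), (-1, -4)]
No H-H contacts found.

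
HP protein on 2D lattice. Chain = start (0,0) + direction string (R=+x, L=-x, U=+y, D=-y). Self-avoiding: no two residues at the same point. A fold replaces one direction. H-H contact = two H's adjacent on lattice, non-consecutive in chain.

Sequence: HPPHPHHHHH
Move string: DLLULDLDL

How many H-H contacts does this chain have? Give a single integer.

Answer: 1

Derivation:
Positions: [(0, 0), (0, -1), (-1, -1), (-2, -1), (-2, 0), (-3, 0), (-3, -1), (-4, -1), (-4, -2), (-5, -2)]
H-H contact: residue 3 @(-2,-1) - residue 6 @(-3, -1)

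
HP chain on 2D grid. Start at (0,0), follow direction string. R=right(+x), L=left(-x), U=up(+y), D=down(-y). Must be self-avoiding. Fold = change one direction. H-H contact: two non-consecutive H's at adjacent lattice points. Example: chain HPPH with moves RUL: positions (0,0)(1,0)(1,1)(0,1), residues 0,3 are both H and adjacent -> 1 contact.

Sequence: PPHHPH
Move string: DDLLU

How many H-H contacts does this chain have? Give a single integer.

Positions: [(0, 0), (0, -1), (0, -2), (-1, -2), (-2, -2), (-2, -1)]
No H-H contacts found.

Answer: 0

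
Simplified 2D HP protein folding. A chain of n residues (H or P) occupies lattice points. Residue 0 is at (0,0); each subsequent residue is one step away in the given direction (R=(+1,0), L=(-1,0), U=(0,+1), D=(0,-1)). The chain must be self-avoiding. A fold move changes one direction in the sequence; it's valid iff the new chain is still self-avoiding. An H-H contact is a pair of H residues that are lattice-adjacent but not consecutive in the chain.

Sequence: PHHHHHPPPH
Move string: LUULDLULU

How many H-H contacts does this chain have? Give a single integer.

Answer: 1

Derivation:
Positions: [(0, 0), (-1, 0), (-1, 1), (-1, 2), (-2, 2), (-2, 1), (-3, 1), (-3, 2), (-4, 2), (-4, 3)]
H-H contact: residue 2 @(-1,1) - residue 5 @(-2, 1)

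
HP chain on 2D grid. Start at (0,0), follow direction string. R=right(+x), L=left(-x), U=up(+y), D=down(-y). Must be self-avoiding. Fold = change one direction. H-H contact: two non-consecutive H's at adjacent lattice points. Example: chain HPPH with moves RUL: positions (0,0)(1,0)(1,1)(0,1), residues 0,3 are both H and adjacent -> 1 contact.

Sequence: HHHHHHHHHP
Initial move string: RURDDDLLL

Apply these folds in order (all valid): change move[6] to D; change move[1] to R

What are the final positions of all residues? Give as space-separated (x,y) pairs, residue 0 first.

Initial moves: RURDDDLLL
Fold: move[6]->D => RURDDDDLL (positions: [(0, 0), (1, 0), (1, 1), (2, 1), (2, 0), (2, -1), (2, -2), (2, -3), (1, -3), (0, -3)])
Fold: move[1]->R => RRRDDDDLL (positions: [(0, 0), (1, 0), (2, 0), (3, 0), (3, -1), (3, -2), (3, -3), (3, -4), (2, -4), (1, -4)])

Answer: (0,0) (1,0) (2,0) (3,0) (3,-1) (3,-2) (3,-3) (3,-4) (2,-4) (1,-4)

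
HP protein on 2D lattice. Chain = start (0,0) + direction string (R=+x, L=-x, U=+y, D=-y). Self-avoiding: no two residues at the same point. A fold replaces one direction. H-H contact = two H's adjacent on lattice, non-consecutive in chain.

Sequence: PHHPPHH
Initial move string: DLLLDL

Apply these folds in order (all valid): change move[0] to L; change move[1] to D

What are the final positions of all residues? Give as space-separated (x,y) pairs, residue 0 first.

Initial moves: DLLLDL
Fold: move[0]->L => LLLLDL (positions: [(0, 0), (-1, 0), (-2, 0), (-3, 0), (-4, 0), (-4, -1), (-5, -1)])
Fold: move[1]->D => LDLLDL (positions: [(0, 0), (-1, 0), (-1, -1), (-2, -1), (-3, -1), (-3, -2), (-4, -2)])

Answer: (0,0) (-1,0) (-1,-1) (-2,-1) (-3,-1) (-3,-2) (-4,-2)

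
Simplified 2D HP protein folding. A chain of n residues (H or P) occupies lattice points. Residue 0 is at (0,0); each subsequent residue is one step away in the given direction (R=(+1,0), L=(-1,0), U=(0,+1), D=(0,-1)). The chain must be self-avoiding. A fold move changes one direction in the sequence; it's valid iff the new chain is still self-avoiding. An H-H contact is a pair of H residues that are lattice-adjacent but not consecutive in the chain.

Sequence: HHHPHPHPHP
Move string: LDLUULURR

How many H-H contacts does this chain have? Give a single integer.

Answer: 1

Derivation:
Positions: [(0, 0), (-1, 0), (-1, -1), (-2, -1), (-2, 0), (-2, 1), (-3, 1), (-3, 2), (-2, 2), (-1, 2)]
H-H contact: residue 1 @(-1,0) - residue 4 @(-2, 0)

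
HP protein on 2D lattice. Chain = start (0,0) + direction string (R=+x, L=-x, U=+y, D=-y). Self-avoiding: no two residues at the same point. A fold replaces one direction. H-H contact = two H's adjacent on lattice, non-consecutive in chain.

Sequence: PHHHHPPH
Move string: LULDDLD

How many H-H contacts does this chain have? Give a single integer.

Answer: 1

Derivation:
Positions: [(0, 0), (-1, 0), (-1, 1), (-2, 1), (-2, 0), (-2, -1), (-3, -1), (-3, -2)]
H-H contact: residue 1 @(-1,0) - residue 4 @(-2, 0)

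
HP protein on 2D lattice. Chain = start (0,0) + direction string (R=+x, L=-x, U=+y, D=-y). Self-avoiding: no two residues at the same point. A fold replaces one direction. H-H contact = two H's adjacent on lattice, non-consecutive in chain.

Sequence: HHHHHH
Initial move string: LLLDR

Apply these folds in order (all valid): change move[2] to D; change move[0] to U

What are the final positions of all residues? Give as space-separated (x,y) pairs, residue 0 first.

Answer: (0,0) (0,1) (-1,1) (-1,0) (-1,-1) (0,-1)

Derivation:
Initial moves: LLLDR
Fold: move[2]->D => LLDDR (positions: [(0, 0), (-1, 0), (-2, 0), (-2, -1), (-2, -2), (-1, -2)])
Fold: move[0]->U => ULDDR (positions: [(0, 0), (0, 1), (-1, 1), (-1, 0), (-1, -1), (0, -1)])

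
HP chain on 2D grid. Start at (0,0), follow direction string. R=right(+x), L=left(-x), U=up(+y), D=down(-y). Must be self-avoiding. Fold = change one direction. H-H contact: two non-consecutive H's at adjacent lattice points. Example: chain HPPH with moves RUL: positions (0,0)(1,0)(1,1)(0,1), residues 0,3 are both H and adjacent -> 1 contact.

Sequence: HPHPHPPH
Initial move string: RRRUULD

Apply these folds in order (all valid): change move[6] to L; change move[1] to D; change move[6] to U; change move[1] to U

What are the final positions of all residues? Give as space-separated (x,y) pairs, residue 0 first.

Answer: (0,0) (1,0) (1,1) (2,1) (2,2) (2,3) (1,3) (1,4)

Derivation:
Initial moves: RRRUULD
Fold: move[6]->L => RRRUULL (positions: [(0, 0), (1, 0), (2, 0), (3, 0), (3, 1), (3, 2), (2, 2), (1, 2)])
Fold: move[1]->D => RDRUULL (positions: [(0, 0), (1, 0), (1, -1), (2, -1), (2, 0), (2, 1), (1, 1), (0, 1)])
Fold: move[6]->U => RDRUULU (positions: [(0, 0), (1, 0), (1, -1), (2, -1), (2, 0), (2, 1), (1, 1), (1, 2)])
Fold: move[1]->U => RURUULU (positions: [(0, 0), (1, 0), (1, 1), (2, 1), (2, 2), (2, 3), (1, 3), (1, 4)])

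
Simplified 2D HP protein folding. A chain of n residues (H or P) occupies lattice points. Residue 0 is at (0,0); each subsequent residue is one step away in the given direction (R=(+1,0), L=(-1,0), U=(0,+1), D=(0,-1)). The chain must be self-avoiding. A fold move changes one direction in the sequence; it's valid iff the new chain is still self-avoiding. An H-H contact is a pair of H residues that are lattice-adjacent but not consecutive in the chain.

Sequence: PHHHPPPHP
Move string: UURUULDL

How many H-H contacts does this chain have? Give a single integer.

Answer: 1

Derivation:
Positions: [(0, 0), (0, 1), (0, 2), (1, 2), (1, 3), (1, 4), (0, 4), (0, 3), (-1, 3)]
H-H contact: residue 2 @(0,2) - residue 7 @(0, 3)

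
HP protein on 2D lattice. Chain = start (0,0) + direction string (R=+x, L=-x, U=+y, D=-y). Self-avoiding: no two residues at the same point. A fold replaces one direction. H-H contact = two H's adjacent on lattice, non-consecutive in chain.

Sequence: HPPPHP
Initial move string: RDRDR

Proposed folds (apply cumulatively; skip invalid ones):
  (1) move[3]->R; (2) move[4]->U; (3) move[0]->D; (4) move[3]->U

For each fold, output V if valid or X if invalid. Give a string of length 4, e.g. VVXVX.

Initial: RDRDR -> [(0, 0), (1, 0), (1, -1), (2, -1), (2, -2), (3, -2)]
Fold 1: move[3]->R => RDRRR VALID
Fold 2: move[4]->U => RDRRU VALID
Fold 3: move[0]->D => DDRRU VALID
Fold 4: move[3]->U => DDRUU VALID

Answer: VVVV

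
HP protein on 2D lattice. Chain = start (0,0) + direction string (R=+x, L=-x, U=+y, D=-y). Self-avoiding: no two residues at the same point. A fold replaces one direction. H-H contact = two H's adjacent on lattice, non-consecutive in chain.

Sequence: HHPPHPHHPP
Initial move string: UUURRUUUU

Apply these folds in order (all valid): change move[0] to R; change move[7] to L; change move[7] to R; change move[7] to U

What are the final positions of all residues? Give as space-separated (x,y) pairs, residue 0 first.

Initial moves: UUURRUUUU
Fold: move[0]->R => RUURRUUUU (positions: [(0, 0), (1, 0), (1, 1), (1, 2), (2, 2), (3, 2), (3, 3), (3, 4), (3, 5), (3, 6)])
Fold: move[7]->L => RUURRUULU (positions: [(0, 0), (1, 0), (1, 1), (1, 2), (2, 2), (3, 2), (3, 3), (3, 4), (2, 4), (2, 5)])
Fold: move[7]->R => RUURRUURU (positions: [(0, 0), (1, 0), (1, 1), (1, 2), (2, 2), (3, 2), (3, 3), (3, 4), (4, 4), (4, 5)])
Fold: move[7]->U => RUURRUUUU (positions: [(0, 0), (1, 0), (1, 1), (1, 2), (2, 2), (3, 2), (3, 3), (3, 4), (3, 5), (3, 6)])

Answer: (0,0) (1,0) (1,1) (1,2) (2,2) (3,2) (3,3) (3,4) (3,5) (3,6)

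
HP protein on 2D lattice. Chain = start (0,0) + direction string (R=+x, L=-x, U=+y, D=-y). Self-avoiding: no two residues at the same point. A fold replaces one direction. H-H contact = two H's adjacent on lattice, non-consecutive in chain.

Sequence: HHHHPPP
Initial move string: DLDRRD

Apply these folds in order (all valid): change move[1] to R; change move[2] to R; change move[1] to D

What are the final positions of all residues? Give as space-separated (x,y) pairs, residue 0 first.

Answer: (0,0) (0,-1) (0,-2) (1,-2) (2,-2) (3,-2) (3,-3)

Derivation:
Initial moves: DLDRRD
Fold: move[1]->R => DRDRRD (positions: [(0, 0), (0, -1), (1, -1), (1, -2), (2, -2), (3, -2), (3, -3)])
Fold: move[2]->R => DRRRRD (positions: [(0, 0), (0, -1), (1, -1), (2, -1), (3, -1), (4, -1), (4, -2)])
Fold: move[1]->D => DDRRRD (positions: [(0, 0), (0, -1), (0, -2), (1, -2), (2, -2), (3, -2), (3, -3)])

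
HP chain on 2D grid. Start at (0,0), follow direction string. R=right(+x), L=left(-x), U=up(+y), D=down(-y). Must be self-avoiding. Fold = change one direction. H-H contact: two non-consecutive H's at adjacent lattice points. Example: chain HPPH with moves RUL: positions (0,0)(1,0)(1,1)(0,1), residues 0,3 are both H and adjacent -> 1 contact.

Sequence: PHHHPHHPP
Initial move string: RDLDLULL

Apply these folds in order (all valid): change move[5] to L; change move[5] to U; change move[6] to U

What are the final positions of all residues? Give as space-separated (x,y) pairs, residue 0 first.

Initial moves: RDLDLULL
Fold: move[5]->L => RDLDLLLL (positions: [(0, 0), (1, 0), (1, -1), (0, -1), (0, -2), (-1, -2), (-2, -2), (-3, -2), (-4, -2)])
Fold: move[5]->U => RDLDLULL (positions: [(0, 0), (1, 0), (1, -1), (0, -1), (0, -2), (-1, -2), (-1, -1), (-2, -1), (-3, -1)])
Fold: move[6]->U => RDLDLUUL (positions: [(0, 0), (1, 0), (1, -1), (0, -1), (0, -2), (-1, -2), (-1, -1), (-1, 0), (-2, 0)])

Answer: (0,0) (1,0) (1,-1) (0,-1) (0,-2) (-1,-2) (-1,-1) (-1,0) (-2,0)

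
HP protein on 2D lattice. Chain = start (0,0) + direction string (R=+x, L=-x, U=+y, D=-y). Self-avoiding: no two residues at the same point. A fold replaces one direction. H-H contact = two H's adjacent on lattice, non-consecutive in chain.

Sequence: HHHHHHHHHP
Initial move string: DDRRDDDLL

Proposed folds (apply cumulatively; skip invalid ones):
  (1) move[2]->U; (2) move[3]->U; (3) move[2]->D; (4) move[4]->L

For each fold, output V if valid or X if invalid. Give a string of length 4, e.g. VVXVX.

Initial: DDRRDDDLL -> [(0, 0), (0, -1), (0, -2), (1, -2), (2, -2), (2, -3), (2, -4), (2, -5), (1, -5), (0, -5)]
Fold 1: move[2]->U => DDURDDDLL INVALID (collision), skipped
Fold 2: move[3]->U => DDRUDDDLL INVALID (collision), skipped
Fold 3: move[2]->D => DDDRDDDLL VALID
Fold 4: move[4]->L => DDDRLDDLL INVALID (collision), skipped

Answer: XXVX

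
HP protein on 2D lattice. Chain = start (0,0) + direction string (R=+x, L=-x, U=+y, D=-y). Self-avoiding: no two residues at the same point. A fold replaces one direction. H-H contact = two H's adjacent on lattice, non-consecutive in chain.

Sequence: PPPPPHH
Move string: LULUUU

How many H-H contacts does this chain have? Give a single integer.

Positions: [(0, 0), (-1, 0), (-1, 1), (-2, 1), (-2, 2), (-2, 3), (-2, 4)]
No H-H contacts found.

Answer: 0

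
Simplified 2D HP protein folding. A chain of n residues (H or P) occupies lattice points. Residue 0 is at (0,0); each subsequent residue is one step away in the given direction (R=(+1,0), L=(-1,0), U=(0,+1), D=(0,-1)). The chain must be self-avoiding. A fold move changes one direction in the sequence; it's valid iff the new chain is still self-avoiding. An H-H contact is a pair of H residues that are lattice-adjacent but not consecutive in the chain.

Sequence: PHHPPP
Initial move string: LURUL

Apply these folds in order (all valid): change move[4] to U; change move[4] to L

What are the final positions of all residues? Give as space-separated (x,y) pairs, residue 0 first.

Answer: (0,0) (-1,0) (-1,1) (0,1) (0,2) (-1,2)

Derivation:
Initial moves: LURUL
Fold: move[4]->U => LURUU (positions: [(0, 0), (-1, 0), (-1, 1), (0, 1), (0, 2), (0, 3)])
Fold: move[4]->L => LURUL (positions: [(0, 0), (-1, 0), (-1, 1), (0, 1), (0, 2), (-1, 2)])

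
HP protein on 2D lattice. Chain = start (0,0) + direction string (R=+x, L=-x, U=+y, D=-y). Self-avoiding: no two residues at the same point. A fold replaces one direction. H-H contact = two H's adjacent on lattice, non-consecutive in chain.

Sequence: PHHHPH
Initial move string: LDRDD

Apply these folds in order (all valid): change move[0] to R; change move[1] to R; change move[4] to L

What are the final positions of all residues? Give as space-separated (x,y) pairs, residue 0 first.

Answer: (0,0) (1,0) (2,0) (3,0) (3,-1) (2,-1)

Derivation:
Initial moves: LDRDD
Fold: move[0]->R => RDRDD (positions: [(0, 0), (1, 0), (1, -1), (2, -1), (2, -2), (2, -3)])
Fold: move[1]->R => RRRDD (positions: [(0, 0), (1, 0), (2, 0), (3, 0), (3, -1), (3, -2)])
Fold: move[4]->L => RRRDL (positions: [(0, 0), (1, 0), (2, 0), (3, 0), (3, -1), (2, -1)])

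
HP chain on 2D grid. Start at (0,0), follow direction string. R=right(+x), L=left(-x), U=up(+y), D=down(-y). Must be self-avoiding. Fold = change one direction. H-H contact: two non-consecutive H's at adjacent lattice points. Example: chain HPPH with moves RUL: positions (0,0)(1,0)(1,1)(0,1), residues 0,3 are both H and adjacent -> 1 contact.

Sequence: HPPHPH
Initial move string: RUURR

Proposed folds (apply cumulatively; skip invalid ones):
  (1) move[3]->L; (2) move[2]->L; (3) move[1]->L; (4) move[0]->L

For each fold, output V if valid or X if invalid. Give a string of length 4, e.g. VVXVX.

Initial: RUURR -> [(0, 0), (1, 0), (1, 1), (1, 2), (2, 2), (3, 2)]
Fold 1: move[3]->L => RUULR INVALID (collision), skipped
Fold 2: move[2]->L => RULRR INVALID (collision), skipped
Fold 3: move[1]->L => RLURR INVALID (collision), skipped
Fold 4: move[0]->L => LUURR VALID

Answer: XXXV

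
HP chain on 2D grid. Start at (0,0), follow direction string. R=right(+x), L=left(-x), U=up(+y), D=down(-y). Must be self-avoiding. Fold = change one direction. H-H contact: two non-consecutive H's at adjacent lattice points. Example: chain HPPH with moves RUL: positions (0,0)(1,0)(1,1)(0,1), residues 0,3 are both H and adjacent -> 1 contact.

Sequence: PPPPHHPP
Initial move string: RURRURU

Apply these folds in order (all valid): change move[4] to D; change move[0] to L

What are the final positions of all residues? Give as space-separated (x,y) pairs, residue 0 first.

Answer: (0,0) (-1,0) (-1,1) (0,1) (1,1) (1,0) (2,0) (2,1)

Derivation:
Initial moves: RURRURU
Fold: move[4]->D => RURRDRU (positions: [(0, 0), (1, 0), (1, 1), (2, 1), (3, 1), (3, 0), (4, 0), (4, 1)])
Fold: move[0]->L => LURRDRU (positions: [(0, 0), (-1, 0), (-1, 1), (0, 1), (1, 1), (1, 0), (2, 0), (2, 1)])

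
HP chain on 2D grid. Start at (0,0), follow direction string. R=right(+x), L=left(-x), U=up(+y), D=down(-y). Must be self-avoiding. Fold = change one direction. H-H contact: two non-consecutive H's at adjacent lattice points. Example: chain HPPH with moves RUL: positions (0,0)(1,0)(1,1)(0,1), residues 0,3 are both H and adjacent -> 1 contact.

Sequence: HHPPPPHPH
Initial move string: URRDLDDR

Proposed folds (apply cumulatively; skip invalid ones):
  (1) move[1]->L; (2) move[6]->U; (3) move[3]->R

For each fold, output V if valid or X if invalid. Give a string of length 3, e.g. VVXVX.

Initial: URRDLDDR -> [(0, 0), (0, 1), (1, 1), (2, 1), (2, 0), (1, 0), (1, -1), (1, -2), (2, -2)]
Fold 1: move[1]->L => ULRDLDDR INVALID (collision), skipped
Fold 2: move[6]->U => URRDLDUR INVALID (collision), skipped
Fold 3: move[3]->R => URRRLDDR INVALID (collision), skipped

Answer: XXX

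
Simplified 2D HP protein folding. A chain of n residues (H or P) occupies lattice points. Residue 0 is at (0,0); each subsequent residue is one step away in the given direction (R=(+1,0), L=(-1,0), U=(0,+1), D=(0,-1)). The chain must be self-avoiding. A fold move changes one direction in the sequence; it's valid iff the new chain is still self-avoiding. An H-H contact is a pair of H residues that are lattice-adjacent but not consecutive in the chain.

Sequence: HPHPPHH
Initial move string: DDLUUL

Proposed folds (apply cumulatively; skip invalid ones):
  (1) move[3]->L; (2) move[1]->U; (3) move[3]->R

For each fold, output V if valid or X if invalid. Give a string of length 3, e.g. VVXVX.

Initial: DDLUUL -> [(0, 0), (0, -1), (0, -2), (-1, -2), (-1, -1), (-1, 0), (-2, 0)]
Fold 1: move[3]->L => DDLLUL VALID
Fold 2: move[1]->U => DULLUL INVALID (collision), skipped
Fold 3: move[3]->R => DDLRUL INVALID (collision), skipped

Answer: VXX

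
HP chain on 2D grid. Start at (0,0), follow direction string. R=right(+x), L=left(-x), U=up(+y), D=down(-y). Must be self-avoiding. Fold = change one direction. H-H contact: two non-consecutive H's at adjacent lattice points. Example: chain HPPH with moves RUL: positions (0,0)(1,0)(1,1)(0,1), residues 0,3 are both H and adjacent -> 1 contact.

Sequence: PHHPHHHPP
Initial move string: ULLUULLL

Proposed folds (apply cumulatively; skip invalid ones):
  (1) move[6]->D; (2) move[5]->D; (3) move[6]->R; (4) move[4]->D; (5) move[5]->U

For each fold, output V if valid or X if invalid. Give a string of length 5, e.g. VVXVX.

Answer: VXXXX

Derivation:
Initial: ULLUULLL -> [(0, 0), (0, 1), (-1, 1), (-2, 1), (-2, 2), (-2, 3), (-3, 3), (-4, 3), (-5, 3)]
Fold 1: move[6]->D => ULLUULDL VALID
Fold 2: move[5]->D => ULLUUDDL INVALID (collision), skipped
Fold 3: move[6]->R => ULLUULRL INVALID (collision), skipped
Fold 4: move[4]->D => ULLUDLDL INVALID (collision), skipped
Fold 5: move[5]->U => ULLUUUDL INVALID (collision), skipped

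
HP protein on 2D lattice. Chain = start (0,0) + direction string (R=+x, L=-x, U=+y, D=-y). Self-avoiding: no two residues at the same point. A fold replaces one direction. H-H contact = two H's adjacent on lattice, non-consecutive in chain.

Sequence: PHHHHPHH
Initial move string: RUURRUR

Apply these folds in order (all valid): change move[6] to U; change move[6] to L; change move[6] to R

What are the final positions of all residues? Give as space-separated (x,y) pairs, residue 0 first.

Initial moves: RUURRUR
Fold: move[6]->U => RUURRUU (positions: [(0, 0), (1, 0), (1, 1), (1, 2), (2, 2), (3, 2), (3, 3), (3, 4)])
Fold: move[6]->L => RUURRUL (positions: [(0, 0), (1, 0), (1, 1), (1, 2), (2, 2), (3, 2), (3, 3), (2, 3)])
Fold: move[6]->R => RUURRUR (positions: [(0, 0), (1, 0), (1, 1), (1, 2), (2, 2), (3, 2), (3, 3), (4, 3)])

Answer: (0,0) (1,0) (1,1) (1,2) (2,2) (3,2) (3,3) (4,3)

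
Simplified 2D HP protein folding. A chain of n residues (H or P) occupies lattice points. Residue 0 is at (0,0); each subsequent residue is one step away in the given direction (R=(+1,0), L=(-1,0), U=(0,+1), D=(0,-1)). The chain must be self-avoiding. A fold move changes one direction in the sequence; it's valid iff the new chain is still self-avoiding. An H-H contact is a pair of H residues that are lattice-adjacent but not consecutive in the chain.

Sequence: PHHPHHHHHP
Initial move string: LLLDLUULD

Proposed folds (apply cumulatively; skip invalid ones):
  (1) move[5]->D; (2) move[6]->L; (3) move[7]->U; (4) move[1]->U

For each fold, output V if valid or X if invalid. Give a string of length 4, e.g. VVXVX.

Answer: XVXV

Derivation:
Initial: LLLDLUULD -> [(0, 0), (-1, 0), (-2, 0), (-3, 0), (-3, -1), (-4, -1), (-4, 0), (-4, 1), (-5, 1), (-5, 0)]
Fold 1: move[5]->D => LLLDLDULD INVALID (collision), skipped
Fold 2: move[6]->L => LLLDLULLD VALID
Fold 3: move[7]->U => LLLDLULUD INVALID (collision), skipped
Fold 4: move[1]->U => LULDLULLD VALID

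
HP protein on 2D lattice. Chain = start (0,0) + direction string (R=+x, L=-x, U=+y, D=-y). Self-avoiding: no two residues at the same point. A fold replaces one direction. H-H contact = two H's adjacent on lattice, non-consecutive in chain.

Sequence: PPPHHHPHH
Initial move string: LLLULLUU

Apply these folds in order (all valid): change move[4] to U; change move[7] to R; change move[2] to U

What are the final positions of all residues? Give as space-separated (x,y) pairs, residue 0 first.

Initial moves: LLLULLUU
Fold: move[4]->U => LLLUULUU (positions: [(0, 0), (-1, 0), (-2, 0), (-3, 0), (-3, 1), (-3, 2), (-4, 2), (-4, 3), (-4, 4)])
Fold: move[7]->R => LLLUULUR (positions: [(0, 0), (-1, 0), (-2, 0), (-3, 0), (-3, 1), (-3, 2), (-4, 2), (-4, 3), (-3, 3)])
Fold: move[2]->U => LLUUULUR (positions: [(0, 0), (-1, 0), (-2, 0), (-2, 1), (-2, 2), (-2, 3), (-3, 3), (-3, 4), (-2, 4)])

Answer: (0,0) (-1,0) (-2,0) (-2,1) (-2,2) (-2,3) (-3,3) (-3,4) (-2,4)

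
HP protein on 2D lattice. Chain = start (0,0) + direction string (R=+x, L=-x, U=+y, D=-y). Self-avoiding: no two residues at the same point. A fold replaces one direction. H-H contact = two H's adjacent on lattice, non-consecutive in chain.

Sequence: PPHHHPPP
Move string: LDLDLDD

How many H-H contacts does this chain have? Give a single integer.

Answer: 0

Derivation:
Positions: [(0, 0), (-1, 0), (-1, -1), (-2, -1), (-2, -2), (-3, -2), (-3, -3), (-3, -4)]
No H-H contacts found.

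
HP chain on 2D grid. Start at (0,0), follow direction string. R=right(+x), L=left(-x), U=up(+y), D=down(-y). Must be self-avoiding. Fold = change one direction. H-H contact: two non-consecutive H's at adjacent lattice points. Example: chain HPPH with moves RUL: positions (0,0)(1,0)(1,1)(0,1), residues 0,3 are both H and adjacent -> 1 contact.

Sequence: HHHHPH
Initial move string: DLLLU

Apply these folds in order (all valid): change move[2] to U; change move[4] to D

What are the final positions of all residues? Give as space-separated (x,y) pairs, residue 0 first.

Answer: (0,0) (0,-1) (-1,-1) (-1,0) (-2,0) (-2,-1)

Derivation:
Initial moves: DLLLU
Fold: move[2]->U => DLULU (positions: [(0, 0), (0, -1), (-1, -1), (-1, 0), (-2, 0), (-2, 1)])
Fold: move[4]->D => DLULD (positions: [(0, 0), (0, -1), (-1, -1), (-1, 0), (-2, 0), (-2, -1)])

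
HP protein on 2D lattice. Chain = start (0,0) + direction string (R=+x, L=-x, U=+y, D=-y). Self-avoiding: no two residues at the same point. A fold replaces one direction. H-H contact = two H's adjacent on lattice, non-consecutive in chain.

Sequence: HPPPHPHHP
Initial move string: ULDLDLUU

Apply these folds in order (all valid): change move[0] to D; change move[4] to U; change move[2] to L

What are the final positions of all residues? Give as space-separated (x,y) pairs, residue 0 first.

Initial moves: ULDLDLUU
Fold: move[0]->D => DLDLDLUU (positions: [(0, 0), (0, -1), (-1, -1), (-1, -2), (-2, -2), (-2, -3), (-3, -3), (-3, -2), (-3, -1)])
Fold: move[4]->U => DLDLULUU (positions: [(0, 0), (0, -1), (-1, -1), (-1, -2), (-2, -2), (-2, -1), (-3, -1), (-3, 0), (-3, 1)])
Fold: move[2]->L => DLLLULUU (positions: [(0, 0), (0, -1), (-1, -1), (-2, -1), (-3, -1), (-3, 0), (-4, 0), (-4, 1), (-4, 2)])

Answer: (0,0) (0,-1) (-1,-1) (-2,-1) (-3,-1) (-3,0) (-4,0) (-4,1) (-4,2)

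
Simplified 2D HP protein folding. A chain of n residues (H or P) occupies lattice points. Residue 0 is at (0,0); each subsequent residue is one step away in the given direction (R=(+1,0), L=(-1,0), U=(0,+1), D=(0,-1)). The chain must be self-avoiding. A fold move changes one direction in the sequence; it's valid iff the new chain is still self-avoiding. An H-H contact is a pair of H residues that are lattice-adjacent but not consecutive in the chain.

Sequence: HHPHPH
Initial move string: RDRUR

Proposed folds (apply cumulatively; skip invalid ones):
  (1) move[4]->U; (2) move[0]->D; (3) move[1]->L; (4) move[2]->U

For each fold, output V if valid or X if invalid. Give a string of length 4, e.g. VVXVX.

Initial: RDRUR -> [(0, 0), (1, 0), (1, -1), (2, -1), (2, 0), (3, 0)]
Fold 1: move[4]->U => RDRUU VALID
Fold 2: move[0]->D => DDRUU VALID
Fold 3: move[1]->L => DLRUU INVALID (collision), skipped
Fold 4: move[2]->U => DDUUU INVALID (collision), skipped

Answer: VVXX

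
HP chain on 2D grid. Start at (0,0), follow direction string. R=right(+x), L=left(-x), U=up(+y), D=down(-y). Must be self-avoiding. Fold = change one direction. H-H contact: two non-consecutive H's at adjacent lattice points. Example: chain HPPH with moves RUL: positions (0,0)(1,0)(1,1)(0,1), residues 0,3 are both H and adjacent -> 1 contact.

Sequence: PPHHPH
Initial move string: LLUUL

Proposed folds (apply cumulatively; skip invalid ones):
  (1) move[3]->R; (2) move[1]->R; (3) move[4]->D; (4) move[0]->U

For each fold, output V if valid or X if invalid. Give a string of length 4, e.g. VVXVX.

Initial: LLUUL -> [(0, 0), (-1, 0), (-2, 0), (-2, 1), (-2, 2), (-3, 2)]
Fold 1: move[3]->R => LLURL INVALID (collision), skipped
Fold 2: move[1]->R => LRUUL INVALID (collision), skipped
Fold 3: move[4]->D => LLUUD INVALID (collision), skipped
Fold 4: move[0]->U => ULUUL VALID

Answer: XXXV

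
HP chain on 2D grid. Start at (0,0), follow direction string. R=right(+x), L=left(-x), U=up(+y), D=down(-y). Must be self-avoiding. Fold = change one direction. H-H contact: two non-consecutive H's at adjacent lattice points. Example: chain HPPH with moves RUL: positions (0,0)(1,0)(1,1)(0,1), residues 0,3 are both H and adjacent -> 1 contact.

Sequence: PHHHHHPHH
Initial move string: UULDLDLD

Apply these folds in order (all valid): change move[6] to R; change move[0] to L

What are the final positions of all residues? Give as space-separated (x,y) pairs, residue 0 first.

Initial moves: UULDLDLD
Fold: move[6]->R => UULDLDRD (positions: [(0, 0), (0, 1), (0, 2), (-1, 2), (-1, 1), (-2, 1), (-2, 0), (-1, 0), (-1, -1)])
Fold: move[0]->L => LULDLDRD (positions: [(0, 0), (-1, 0), (-1, 1), (-2, 1), (-2, 0), (-3, 0), (-3, -1), (-2, -1), (-2, -2)])

Answer: (0,0) (-1,0) (-1,1) (-2,1) (-2,0) (-3,0) (-3,-1) (-2,-1) (-2,-2)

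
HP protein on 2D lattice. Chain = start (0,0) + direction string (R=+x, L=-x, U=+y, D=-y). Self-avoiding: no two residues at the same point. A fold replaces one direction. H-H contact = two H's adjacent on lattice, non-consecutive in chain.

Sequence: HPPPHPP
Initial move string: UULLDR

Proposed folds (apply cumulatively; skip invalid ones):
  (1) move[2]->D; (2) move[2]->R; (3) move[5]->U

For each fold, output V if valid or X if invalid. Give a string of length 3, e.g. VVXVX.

Answer: XXX

Derivation:
Initial: UULLDR -> [(0, 0), (0, 1), (0, 2), (-1, 2), (-2, 2), (-2, 1), (-1, 1)]
Fold 1: move[2]->D => UUDLDR INVALID (collision), skipped
Fold 2: move[2]->R => UURLDR INVALID (collision), skipped
Fold 3: move[5]->U => UULLDU INVALID (collision), skipped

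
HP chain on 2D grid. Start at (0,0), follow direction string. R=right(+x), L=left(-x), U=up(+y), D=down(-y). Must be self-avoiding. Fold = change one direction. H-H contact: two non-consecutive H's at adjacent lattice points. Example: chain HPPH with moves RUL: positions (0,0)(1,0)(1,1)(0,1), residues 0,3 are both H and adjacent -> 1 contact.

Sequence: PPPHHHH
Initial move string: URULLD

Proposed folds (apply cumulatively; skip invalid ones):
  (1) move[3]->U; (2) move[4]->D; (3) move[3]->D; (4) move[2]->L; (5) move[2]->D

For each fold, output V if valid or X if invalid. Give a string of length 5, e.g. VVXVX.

Initial: URULLD -> [(0, 0), (0, 1), (1, 1), (1, 2), (0, 2), (-1, 2), (-1, 1)]
Fold 1: move[3]->U => URUULD VALID
Fold 2: move[4]->D => URUUDD INVALID (collision), skipped
Fold 3: move[3]->D => URUDLD INVALID (collision), skipped
Fold 4: move[2]->L => URLULD INVALID (collision), skipped
Fold 5: move[2]->D => URDULD INVALID (collision), skipped

Answer: VXXXX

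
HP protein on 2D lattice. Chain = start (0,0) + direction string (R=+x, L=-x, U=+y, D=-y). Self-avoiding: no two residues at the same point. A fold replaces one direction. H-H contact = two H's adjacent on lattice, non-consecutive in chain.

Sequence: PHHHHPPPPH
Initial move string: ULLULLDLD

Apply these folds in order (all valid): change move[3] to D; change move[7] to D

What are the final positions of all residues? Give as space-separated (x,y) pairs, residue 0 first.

Initial moves: ULLULLDLD
Fold: move[3]->D => ULLDLLDLD (positions: [(0, 0), (0, 1), (-1, 1), (-2, 1), (-2, 0), (-3, 0), (-4, 0), (-4, -1), (-5, -1), (-5, -2)])
Fold: move[7]->D => ULLDLLDDD (positions: [(0, 0), (0, 1), (-1, 1), (-2, 1), (-2, 0), (-3, 0), (-4, 0), (-4, -1), (-4, -2), (-4, -3)])

Answer: (0,0) (0,1) (-1,1) (-2,1) (-2,0) (-3,0) (-4,0) (-4,-1) (-4,-2) (-4,-3)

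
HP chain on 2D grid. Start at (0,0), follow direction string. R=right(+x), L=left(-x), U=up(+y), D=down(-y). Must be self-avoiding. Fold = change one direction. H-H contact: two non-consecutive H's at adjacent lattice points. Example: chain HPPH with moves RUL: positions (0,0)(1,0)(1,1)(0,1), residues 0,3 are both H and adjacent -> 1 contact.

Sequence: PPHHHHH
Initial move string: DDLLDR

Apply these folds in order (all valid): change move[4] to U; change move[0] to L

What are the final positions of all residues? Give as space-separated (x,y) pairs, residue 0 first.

Answer: (0,0) (-1,0) (-1,-1) (-2,-1) (-3,-1) (-3,0) (-2,0)

Derivation:
Initial moves: DDLLDR
Fold: move[4]->U => DDLLUR (positions: [(0, 0), (0, -1), (0, -2), (-1, -2), (-2, -2), (-2, -1), (-1, -1)])
Fold: move[0]->L => LDLLUR (positions: [(0, 0), (-1, 0), (-1, -1), (-2, -1), (-3, -1), (-3, 0), (-2, 0)])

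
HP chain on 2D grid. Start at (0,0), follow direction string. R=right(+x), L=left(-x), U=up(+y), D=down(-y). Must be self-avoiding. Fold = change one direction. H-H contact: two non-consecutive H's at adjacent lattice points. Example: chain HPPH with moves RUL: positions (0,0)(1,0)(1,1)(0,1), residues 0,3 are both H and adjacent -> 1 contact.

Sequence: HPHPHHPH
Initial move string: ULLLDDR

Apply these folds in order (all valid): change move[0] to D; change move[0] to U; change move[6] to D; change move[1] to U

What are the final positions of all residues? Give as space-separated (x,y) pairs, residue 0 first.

Initial moves: ULLLDDR
Fold: move[0]->D => DLLLDDR (positions: [(0, 0), (0, -1), (-1, -1), (-2, -1), (-3, -1), (-3, -2), (-3, -3), (-2, -3)])
Fold: move[0]->U => ULLLDDR (positions: [(0, 0), (0, 1), (-1, 1), (-2, 1), (-3, 1), (-3, 0), (-3, -1), (-2, -1)])
Fold: move[6]->D => ULLLDDD (positions: [(0, 0), (0, 1), (-1, 1), (-2, 1), (-3, 1), (-3, 0), (-3, -1), (-3, -2)])
Fold: move[1]->U => UULLDDD (positions: [(0, 0), (0, 1), (0, 2), (-1, 2), (-2, 2), (-2, 1), (-2, 0), (-2, -1)])

Answer: (0,0) (0,1) (0,2) (-1,2) (-2,2) (-2,1) (-2,0) (-2,-1)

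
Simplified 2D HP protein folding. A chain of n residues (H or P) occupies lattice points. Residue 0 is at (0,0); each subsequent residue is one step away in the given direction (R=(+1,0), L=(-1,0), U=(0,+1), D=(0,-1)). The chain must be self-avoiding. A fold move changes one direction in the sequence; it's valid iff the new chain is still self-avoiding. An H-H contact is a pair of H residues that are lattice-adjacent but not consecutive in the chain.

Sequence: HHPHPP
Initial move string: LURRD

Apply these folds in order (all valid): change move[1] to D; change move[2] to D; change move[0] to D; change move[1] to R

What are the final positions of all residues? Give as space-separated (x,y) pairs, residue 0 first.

Answer: (0,0) (0,-1) (1,-1) (1,-2) (2,-2) (2,-3)

Derivation:
Initial moves: LURRD
Fold: move[1]->D => LDRRD (positions: [(0, 0), (-1, 0), (-1, -1), (0, -1), (1, -1), (1, -2)])
Fold: move[2]->D => LDDRD (positions: [(0, 0), (-1, 0), (-1, -1), (-1, -2), (0, -2), (0, -3)])
Fold: move[0]->D => DDDRD (positions: [(0, 0), (0, -1), (0, -2), (0, -3), (1, -3), (1, -4)])
Fold: move[1]->R => DRDRD (positions: [(0, 0), (0, -1), (1, -1), (1, -2), (2, -2), (2, -3)])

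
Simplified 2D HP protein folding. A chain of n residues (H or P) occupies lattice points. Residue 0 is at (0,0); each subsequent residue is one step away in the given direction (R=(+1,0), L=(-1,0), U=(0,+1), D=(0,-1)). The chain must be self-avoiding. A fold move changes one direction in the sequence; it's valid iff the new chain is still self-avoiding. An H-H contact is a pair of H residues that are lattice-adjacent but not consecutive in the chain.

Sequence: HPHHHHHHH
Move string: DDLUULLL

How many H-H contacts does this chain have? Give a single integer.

Positions: [(0, 0), (0, -1), (0, -2), (-1, -2), (-1, -1), (-1, 0), (-2, 0), (-3, 0), (-4, 0)]
H-H contact: residue 0 @(0,0) - residue 5 @(-1, 0)

Answer: 1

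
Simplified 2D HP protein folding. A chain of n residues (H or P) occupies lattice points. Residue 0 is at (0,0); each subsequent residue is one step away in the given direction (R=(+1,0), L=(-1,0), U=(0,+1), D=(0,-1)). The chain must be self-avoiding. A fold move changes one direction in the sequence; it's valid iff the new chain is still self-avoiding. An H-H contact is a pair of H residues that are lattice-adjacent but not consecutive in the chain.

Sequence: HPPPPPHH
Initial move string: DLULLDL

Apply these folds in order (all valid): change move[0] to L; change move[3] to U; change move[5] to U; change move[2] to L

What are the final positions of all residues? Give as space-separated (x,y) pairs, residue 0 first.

Answer: (0,0) (-1,0) (-2,0) (-3,0) (-3,1) (-4,1) (-4,2) (-5,2)

Derivation:
Initial moves: DLULLDL
Fold: move[0]->L => LLULLDL (positions: [(0, 0), (-1, 0), (-2, 0), (-2, 1), (-3, 1), (-4, 1), (-4, 0), (-5, 0)])
Fold: move[3]->U => LLUULDL (positions: [(0, 0), (-1, 0), (-2, 0), (-2, 1), (-2, 2), (-3, 2), (-3, 1), (-4, 1)])
Fold: move[5]->U => LLUULUL (positions: [(0, 0), (-1, 0), (-2, 0), (-2, 1), (-2, 2), (-3, 2), (-3, 3), (-4, 3)])
Fold: move[2]->L => LLLULUL (positions: [(0, 0), (-1, 0), (-2, 0), (-3, 0), (-3, 1), (-4, 1), (-4, 2), (-5, 2)])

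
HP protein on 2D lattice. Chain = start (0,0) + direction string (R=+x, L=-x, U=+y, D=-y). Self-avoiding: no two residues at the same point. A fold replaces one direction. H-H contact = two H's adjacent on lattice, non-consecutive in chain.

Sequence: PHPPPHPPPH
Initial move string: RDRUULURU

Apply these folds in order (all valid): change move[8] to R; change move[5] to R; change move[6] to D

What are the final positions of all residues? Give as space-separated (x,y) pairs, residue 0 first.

Answer: (0,0) (1,0) (1,-1) (2,-1) (2,0) (2,1) (3,1) (3,0) (4,0) (5,0)

Derivation:
Initial moves: RDRUULURU
Fold: move[8]->R => RDRUULURR (positions: [(0, 0), (1, 0), (1, -1), (2, -1), (2, 0), (2, 1), (1, 1), (1, 2), (2, 2), (3, 2)])
Fold: move[5]->R => RDRUURURR (positions: [(0, 0), (1, 0), (1, -1), (2, -1), (2, 0), (2, 1), (3, 1), (3, 2), (4, 2), (5, 2)])
Fold: move[6]->D => RDRUURDRR (positions: [(0, 0), (1, 0), (1, -1), (2, -1), (2, 0), (2, 1), (3, 1), (3, 0), (4, 0), (5, 0)])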